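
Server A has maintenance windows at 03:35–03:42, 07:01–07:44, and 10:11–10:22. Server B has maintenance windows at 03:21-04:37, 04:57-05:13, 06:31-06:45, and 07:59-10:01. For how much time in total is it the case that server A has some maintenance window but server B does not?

54 min

A \ B = 07:01–07:44, 10:11–10:22.
Total: 43 min + 11 min = 54 min.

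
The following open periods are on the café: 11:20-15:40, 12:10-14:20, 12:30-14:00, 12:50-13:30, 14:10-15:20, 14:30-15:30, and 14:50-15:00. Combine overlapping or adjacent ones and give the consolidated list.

12:10–14:20 overlaps/touches 11:20–15:40 → extend to 11:20–15:40.
12:30–14:00 overlaps/touches 11:20–15:40 → extend to 11:20–15:40.
12:50–13:30 overlaps/touches 11:20–15:40 → extend to 11:20–15:40.
14:10–15:20 overlaps/touches 11:20–15:40 → extend to 11:20–15:40.
14:30–15:30 overlaps/touches 11:20–15:40 → extend to 11:20–15:40.
14:50–15:00 overlaps/touches 11:20–15:40 → extend to 11:20–15:40.

11:20–15:40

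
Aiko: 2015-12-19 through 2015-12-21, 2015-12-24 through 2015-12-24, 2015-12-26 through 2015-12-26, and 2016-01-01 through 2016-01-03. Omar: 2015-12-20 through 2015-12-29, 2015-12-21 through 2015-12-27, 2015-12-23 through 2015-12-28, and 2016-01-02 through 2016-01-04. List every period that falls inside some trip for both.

2015-12-20 through 2015-12-21, 2015-12-24 through 2015-12-24, 2015-12-26 through 2015-12-26, 2016-01-02 through 2016-01-03

Second set merges to 2015-12-20 through 2015-12-29, 2016-01-02 through 2016-01-04.
2015-12-19 through 2015-12-21 meets the second set on 2015-12-20 through 2015-12-21.
2015-12-24 through 2015-12-24 meets the second set on 2015-12-24 through 2015-12-24.
2015-12-26 through 2015-12-26 meets the second set on 2015-12-26 through 2015-12-26.
2016-01-01 through 2016-01-03 meets the second set on 2016-01-02 through 2016-01-03.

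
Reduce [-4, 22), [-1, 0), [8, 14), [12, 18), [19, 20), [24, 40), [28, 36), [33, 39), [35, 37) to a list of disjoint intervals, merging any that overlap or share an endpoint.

[-4, 22) ∪ [24, 40)

[-1, 0) overlaps/touches [-4, 22) → extend to [-4, 22).
[8, 14) overlaps/touches [-4, 22) → extend to [-4, 22).
[12, 18) overlaps/touches [-4, 22) → extend to [-4, 22).
[19, 20) overlaps/touches [-4, 22) → extend to [-4, 22).
[24, 40) is disjoint → start new block.
[28, 36) overlaps/touches [24, 40) → extend to [24, 40).
[33, 39) overlaps/touches [24, 40) → extend to [24, 40).
[35, 37) overlaps/touches [24, 40) → extend to [24, 40).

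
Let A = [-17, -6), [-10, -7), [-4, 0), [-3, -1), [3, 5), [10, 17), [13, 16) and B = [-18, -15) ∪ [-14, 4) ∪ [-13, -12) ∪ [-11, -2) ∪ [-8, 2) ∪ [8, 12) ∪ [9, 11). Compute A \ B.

[-15, -14) ∪ [4, 5) ∪ [12, 17)

Merge the first list: [-17, -6), [-4, 0), [3, 5), [10, 17).
Merge the second list: [-18, -15), [-14, 4), [8, 12).
[-17, -6) \ B = [-15, -14).
[-4, 0): entirely removed.
[3, 5) \ B = [4, 5).
[10, 17) \ B = [12, 17).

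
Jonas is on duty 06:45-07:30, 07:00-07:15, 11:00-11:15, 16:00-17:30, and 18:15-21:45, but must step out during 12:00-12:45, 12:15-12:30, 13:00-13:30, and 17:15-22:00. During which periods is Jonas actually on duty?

First set merges to 06:45–07:30, 11:00–11:15, 16:00–17:30, 18:15–21:45.
Second set merges to 12:00–12:45, 13:00–13:30, 17:15–22:00.
06:45–07:30: no B overlap → unchanged.
11:00–11:15: no B overlap → unchanged.
16:00–17:30 minus B → 16:00–17:15.
18:15–21:45: fully covered by B → removed.

06:45–07:30, 11:00–11:15, 16:00–17:15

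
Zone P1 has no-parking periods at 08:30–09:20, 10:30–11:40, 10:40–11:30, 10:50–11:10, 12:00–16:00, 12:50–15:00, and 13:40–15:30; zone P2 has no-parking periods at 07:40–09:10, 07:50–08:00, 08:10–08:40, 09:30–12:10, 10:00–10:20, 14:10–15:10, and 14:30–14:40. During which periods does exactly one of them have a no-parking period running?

First set merges to 08:30–09:20, 10:30–11:40, 12:00–16:00.
Second set merges to 07:40–09:10, 09:30–12:10, 14:10–15:10.
A but not B: 09:10–09:20, 12:10–14:10, 15:10–16:00.
B but not A: 07:40–08:30, 09:30–10:30, 11:40–12:00.
Combining gives A △ B.

07:40–08:30, 09:10–09:20, 09:30–10:30, 11:40–12:00, 12:10–14:10, 15:10–16:00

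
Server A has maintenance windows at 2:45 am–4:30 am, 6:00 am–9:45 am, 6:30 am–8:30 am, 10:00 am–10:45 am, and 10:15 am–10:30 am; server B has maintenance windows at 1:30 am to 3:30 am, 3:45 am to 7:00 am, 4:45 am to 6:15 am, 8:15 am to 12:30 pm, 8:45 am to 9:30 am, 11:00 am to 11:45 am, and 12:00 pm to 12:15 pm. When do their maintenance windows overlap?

2:45 am-3:30 am, 3:45 am-4:30 am, 6:00 am-7:00 am, 8:15 am-9:45 am, 10:00 am-10:45 am

First set merges to 2:45 am-4:30 am, 6:00 am-9:45 am, 10:00 am-10:45 am.
Second set merges to 1:30 am-3:30 am, 3:45 am-7:00 am, 8:15 am-12:30 pm.
2:45 am-4:30 am overlaps B on 2:45 am-3:30 am, 3:45 am-4:30 am.
6:00 am-9:45 am overlaps B on 6:00 am-7:00 am, 8:15 am-9:45 am.
10:00 am-10:45 am overlaps B on 10:00 am-10:45 am.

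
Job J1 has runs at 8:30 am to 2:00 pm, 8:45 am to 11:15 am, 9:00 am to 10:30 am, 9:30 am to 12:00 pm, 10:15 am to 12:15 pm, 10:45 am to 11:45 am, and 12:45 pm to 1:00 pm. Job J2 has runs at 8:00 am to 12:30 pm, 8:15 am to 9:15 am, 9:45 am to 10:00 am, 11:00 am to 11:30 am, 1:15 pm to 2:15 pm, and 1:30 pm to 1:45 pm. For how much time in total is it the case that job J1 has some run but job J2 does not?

45 min

A, merged: 8:30 am–2:00 pm.
B, merged: 8:00 am–12:30 pm, 1:15 pm–2:15 pm.
A \ B = 12:30 pm–1:15 pm.
Total: 45 min.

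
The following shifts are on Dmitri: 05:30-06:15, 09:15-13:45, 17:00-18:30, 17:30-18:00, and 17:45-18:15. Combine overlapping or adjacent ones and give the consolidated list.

05:30–06:15, 09:15–13:45, 17:00–18:30

09:15–13:45 is disjoint → start new block.
17:00–18:30 is disjoint → start new block.
17:30–18:00 overlaps/touches 17:00–18:30 → extend to 17:00–18:30.
17:45–18:15 overlaps/touches 17:00–18:30 → extend to 17:00–18:30.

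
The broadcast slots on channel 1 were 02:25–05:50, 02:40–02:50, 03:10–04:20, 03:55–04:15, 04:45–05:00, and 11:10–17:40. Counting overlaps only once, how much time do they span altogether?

Merged: 02:25-05:50, 11:10-17:40.
Lengths: 3 h 25 min + 6 h 30 min = 9 h 55 min.

9 h 55 min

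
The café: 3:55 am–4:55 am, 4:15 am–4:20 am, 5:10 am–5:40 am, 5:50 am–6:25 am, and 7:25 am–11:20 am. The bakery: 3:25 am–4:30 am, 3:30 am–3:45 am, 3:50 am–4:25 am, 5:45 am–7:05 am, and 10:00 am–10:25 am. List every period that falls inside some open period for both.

3:55 am-4:30 am, 5:50 am-6:25 am, 10:00 am-10:25 am

Merge the first list: 3:55 am-4:55 am, 5:10 am-5:40 am, 5:50 am-6:25 am, 7:25 am-11:20 am.
Merge the second list: 3:25 am-4:30 am, 5:45 am-7:05 am, 10:00 am-10:25 am.
3:55 am-4:55 am meets the second set on 3:55 am-4:30 am.
5:10 am-5:40 am: no overlap with the second set.
5:50 am-6:25 am meets the second set on 5:50 am-6:25 am.
7:25 am-11:20 am meets the second set on 10:00 am-10:25 am.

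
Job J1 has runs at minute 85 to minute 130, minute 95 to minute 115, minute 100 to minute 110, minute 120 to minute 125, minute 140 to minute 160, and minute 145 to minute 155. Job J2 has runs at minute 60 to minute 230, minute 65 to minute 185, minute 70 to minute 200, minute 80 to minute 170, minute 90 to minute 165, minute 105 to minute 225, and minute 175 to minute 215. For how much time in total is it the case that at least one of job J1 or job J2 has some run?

Merge the first list: minute 85 to minute 130, minute 140 to minute 160.
Merge the second list: minute 60 to minute 230.
A ∪ B = minute 60 to minute 230.
Total: 170 minutes.

170 minutes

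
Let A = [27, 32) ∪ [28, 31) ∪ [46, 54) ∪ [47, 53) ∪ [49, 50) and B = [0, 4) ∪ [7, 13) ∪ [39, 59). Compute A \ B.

[27, 32)

Merge the first list: [27, 32), [46, 54).
[27, 32): no B overlap → unchanged.
[46, 54): fully covered by B → removed.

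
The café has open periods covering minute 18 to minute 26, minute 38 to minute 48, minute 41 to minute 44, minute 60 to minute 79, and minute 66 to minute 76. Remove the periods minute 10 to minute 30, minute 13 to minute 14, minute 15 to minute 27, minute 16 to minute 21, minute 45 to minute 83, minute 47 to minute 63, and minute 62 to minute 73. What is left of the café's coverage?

minute 38 to minute 45

First set merges to minute 18 to minute 26, minute 38 to minute 48, minute 60 to minute 79.
Second set merges to minute 10 to minute 30, minute 45 to minute 83.
minute 18 to minute 26: fully covered by B → removed.
minute 38 to minute 48 minus B → minute 38 to minute 45.
minute 60 to minute 79: fully covered by B → removed.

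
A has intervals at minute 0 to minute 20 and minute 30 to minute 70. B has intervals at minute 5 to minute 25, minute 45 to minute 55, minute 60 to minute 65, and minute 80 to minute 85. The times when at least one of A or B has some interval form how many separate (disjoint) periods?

A ∪ B = minute 0 to minute 25, minute 30 to minute 70, minute 80 to minute 85.
That is 3 disjoint pieces.

3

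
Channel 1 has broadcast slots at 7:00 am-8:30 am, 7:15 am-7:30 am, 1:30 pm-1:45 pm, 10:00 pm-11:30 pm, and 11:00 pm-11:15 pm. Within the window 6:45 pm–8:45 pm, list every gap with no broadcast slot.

6:45 pm–8:45 pm

The merged coverage is 7:00 am–8:30 am, 1:30 pm–1:45 pm, 10:00 pm–11:30 pm.
Gaps within 6:45 pm–8:45 pm: 6:45 pm–8:45 pm.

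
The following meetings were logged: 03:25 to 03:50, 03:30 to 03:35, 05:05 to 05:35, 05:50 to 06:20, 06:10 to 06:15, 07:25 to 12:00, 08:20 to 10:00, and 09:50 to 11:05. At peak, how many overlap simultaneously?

Sweep endpoints in order; track running count of active intervals.
Peak of 3 reached at 09:50.

3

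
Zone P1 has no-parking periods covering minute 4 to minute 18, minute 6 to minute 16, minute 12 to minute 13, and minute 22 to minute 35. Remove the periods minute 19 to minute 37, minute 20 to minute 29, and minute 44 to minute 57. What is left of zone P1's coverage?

A, merged: minute 4 to minute 18, minute 22 to minute 35.
B, merged: minute 19 to minute 37, minute 44 to minute 57.
minute 4 to minute 18: nothing removed.
minute 22 to minute 35: entirely removed.

minute 4 to minute 18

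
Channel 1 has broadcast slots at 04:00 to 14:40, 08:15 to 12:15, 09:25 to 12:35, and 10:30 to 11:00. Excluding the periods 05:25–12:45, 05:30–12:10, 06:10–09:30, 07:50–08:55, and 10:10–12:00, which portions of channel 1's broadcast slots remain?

04:00–05:25, 12:45–14:40

A, merged: 04:00–14:40.
B, merged: 05:25–12:45.
04:00–14:40 with B removed leaves 04:00–05:25, 12:45–14:40.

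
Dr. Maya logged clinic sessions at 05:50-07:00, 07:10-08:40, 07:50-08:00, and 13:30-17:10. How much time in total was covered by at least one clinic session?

Merged: 05:50–07:00, 07:10–08:40, 13:30–17:10.
Lengths: 1 h 10 min + 1 h 30 min + 3 h 40 min = 6 h 20 min.

6 h 20 min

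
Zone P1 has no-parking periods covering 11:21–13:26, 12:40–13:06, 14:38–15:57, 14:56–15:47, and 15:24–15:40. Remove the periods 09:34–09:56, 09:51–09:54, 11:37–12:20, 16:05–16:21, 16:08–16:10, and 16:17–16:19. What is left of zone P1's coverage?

11:21–11:37, 12:20–13:26, 14:38–15:57

First set merges to 11:21–13:26, 14:38–15:57.
Second set merges to 09:34–09:56, 11:37–12:20, 16:05–16:21.
11:21–13:26 minus B → 11:21–11:37, 12:20–13:26.
14:38–15:57: no B overlap → unchanged.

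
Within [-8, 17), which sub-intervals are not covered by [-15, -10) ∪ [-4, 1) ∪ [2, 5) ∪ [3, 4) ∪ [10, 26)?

The merged coverage is [-15, -10), [-4, 1), [2, 5), [10, 26).
Complement within [-8, 17): [-8, -4), [1, 2), [5, 10).

[-8, -4) ∪ [1, 2) ∪ [5, 10)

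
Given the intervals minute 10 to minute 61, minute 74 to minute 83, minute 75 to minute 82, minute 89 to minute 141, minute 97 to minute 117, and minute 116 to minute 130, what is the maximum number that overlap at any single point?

3

Sweep endpoints in order; track running count of active intervals.
Peak of 3 reached at minute 116.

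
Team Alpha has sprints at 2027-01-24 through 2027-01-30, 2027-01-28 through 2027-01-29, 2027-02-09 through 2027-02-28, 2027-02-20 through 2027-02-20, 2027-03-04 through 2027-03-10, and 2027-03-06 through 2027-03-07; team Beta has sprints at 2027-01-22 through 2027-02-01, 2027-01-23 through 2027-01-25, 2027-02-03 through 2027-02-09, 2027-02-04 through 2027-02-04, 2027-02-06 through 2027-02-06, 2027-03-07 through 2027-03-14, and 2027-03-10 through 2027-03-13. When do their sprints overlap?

A, merged: 2027-01-24 through 2027-01-30, 2027-02-09 through 2027-02-28, 2027-03-04 through 2027-03-10.
B, merged: 2027-01-22 through 2027-02-01, 2027-02-03 through 2027-02-09, 2027-03-07 through 2027-03-14.
2027-01-24 through 2027-01-30 overlaps B on 2027-01-24 through 2027-01-30.
2027-02-09 through 2027-02-28 overlaps B on 2027-02-09 through 2027-02-09.
2027-03-04 through 2027-03-10 overlaps B on 2027-03-07 through 2027-03-10.

2027-01-24 through 2027-01-30, 2027-02-09 through 2027-02-09, 2027-03-07 through 2027-03-10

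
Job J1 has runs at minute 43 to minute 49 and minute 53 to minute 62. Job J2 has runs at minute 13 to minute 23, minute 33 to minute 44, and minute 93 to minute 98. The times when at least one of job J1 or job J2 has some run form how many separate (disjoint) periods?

4

A ∪ B = minute 13 to minute 23, minute 33 to minute 49, minute 53 to minute 62, minute 93 to minute 98.
That is 4 disjoint pieces.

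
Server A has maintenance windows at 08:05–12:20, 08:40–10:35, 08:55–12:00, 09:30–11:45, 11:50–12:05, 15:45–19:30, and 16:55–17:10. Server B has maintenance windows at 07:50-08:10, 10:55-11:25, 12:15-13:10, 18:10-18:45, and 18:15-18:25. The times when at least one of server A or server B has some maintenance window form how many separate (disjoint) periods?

2

First set merges to 08:05–12:20, 15:45–19:30.
Second set merges to 07:50–08:10, 10:55–11:25, 12:15–13:10, 18:10–18:45.
A ∪ B = 07:50–13:10, 15:45–19:30.
That is 2 disjoint pieces.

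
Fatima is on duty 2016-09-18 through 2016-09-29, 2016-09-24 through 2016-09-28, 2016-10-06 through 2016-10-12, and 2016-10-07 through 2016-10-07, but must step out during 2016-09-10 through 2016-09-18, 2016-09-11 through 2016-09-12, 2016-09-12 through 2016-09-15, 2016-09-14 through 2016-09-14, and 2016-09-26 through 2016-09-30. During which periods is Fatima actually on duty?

Merge the first list: 2016-09-18 through 2016-09-29, 2016-10-06 through 2016-10-12.
Merge the second list: 2016-09-10 through 2016-09-18, 2016-09-26 through 2016-09-30.
2016-09-18 through 2016-09-29 with B removed leaves 2016-09-19 through 2016-09-25.
2016-10-06 through 2016-10-12 is untouched.

2016-09-19 through 2016-09-25, 2016-10-06 through 2016-10-12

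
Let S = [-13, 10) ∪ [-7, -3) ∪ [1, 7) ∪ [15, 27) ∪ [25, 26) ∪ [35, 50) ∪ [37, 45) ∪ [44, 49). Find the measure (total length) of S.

50

Merged: [-13, 10), [15, 27), [35, 50).
Lengths: 23 + 12 + 15 = 50.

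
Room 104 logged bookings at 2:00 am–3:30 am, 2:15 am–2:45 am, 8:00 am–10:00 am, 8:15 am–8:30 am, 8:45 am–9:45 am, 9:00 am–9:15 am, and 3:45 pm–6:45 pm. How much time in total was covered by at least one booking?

Merged: 2:00 am-3:30 am, 8:00 am-10:00 am, 3:45 pm-6:45 pm.
Lengths: 1 h 30 min + 2 h + 3 h = 6 h 30 min.

6 h 30 min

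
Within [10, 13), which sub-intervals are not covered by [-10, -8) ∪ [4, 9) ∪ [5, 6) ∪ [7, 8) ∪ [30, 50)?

Covered (merged): [-10, -8), [4, 9), [30, 50).
Complement within [10, 13): [10, 13).

[10, 13)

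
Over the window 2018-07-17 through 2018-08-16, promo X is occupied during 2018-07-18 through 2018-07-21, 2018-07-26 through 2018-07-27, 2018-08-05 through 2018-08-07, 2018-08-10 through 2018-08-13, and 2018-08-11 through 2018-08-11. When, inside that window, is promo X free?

2018-07-17 through 2018-07-17, 2018-07-22 through 2018-07-25, 2018-07-28 through 2018-08-04, 2018-08-08 through 2018-08-09, 2018-08-14 through 2018-08-16

The merged coverage is 2018-07-18 through 2018-07-21, 2018-07-26 through 2018-07-27, 2018-08-05 through 2018-08-07, 2018-08-10 through 2018-08-13.
Complement within 2018-07-17 through 2018-08-16: 2018-07-17 through 2018-07-17, 2018-07-22 through 2018-07-25, 2018-07-28 through 2018-08-04, 2018-08-08 through 2018-08-09, 2018-08-14 through 2018-08-16.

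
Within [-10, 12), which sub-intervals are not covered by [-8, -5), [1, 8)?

[-10, -8) ∪ [-5, 1) ∪ [8, 12)

After merging, the occupied span is [-8, -5), [1, 8).
Uncovered inside [-10, 12): [-10, -8), [-5, 1), [8, 12).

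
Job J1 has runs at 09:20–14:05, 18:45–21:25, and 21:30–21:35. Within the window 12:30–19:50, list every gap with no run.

14:05-18:45

The merged coverage is 09:20-14:05, 18:45-21:25, 21:30-21:35.
Uncovered inside 12:30-19:50: 14:05-18:45.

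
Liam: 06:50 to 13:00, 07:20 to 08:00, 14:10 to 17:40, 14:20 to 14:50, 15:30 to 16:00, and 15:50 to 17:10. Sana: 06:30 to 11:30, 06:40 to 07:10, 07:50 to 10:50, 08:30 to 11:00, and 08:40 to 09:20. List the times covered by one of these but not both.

06:30–06:50, 11:30–13:00, 14:10–17:40

A, merged: 06:50–13:00, 14:10–17:40.
B, merged: 06:30–11:30.
Only in the first: 11:30–13:00, 14:10–17:40.
Only in the second: 06:30–06:50.
Together these are the periods covered by exactly one.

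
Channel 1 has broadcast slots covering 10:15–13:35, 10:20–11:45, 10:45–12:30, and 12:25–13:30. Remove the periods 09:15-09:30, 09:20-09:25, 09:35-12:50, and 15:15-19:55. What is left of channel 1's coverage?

12:50–13:35

First set merges to 10:15–13:35.
Second set merges to 09:15–09:30, 09:35–12:50, 15:15–19:55.
10:15–13:35 with B removed leaves 12:50–13:35.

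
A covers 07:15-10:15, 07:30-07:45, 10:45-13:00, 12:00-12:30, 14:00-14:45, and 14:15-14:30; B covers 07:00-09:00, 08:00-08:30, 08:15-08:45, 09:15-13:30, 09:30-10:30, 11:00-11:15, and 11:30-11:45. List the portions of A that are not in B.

A, merged: 07:15–10:15, 10:45–13:00, 14:00–14:45.
B, merged: 07:00–09:00, 09:15–13:30.
07:15–10:15 minus B → 09:00–09:15.
10:45–13:00: fully covered by B → removed.
14:00–14:45: no B overlap → unchanged.

09:00–09:15, 14:00–14:45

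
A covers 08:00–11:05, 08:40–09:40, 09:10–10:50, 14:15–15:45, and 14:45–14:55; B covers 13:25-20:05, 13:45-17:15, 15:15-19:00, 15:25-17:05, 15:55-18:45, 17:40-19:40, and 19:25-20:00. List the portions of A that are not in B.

A, merged: 08:00–11:05, 14:15–15:45.
B, merged: 13:25–20:05.
08:00–11:05: no B overlap → unchanged.
14:15–15:45: fully covered by B → removed.

08:00–11:05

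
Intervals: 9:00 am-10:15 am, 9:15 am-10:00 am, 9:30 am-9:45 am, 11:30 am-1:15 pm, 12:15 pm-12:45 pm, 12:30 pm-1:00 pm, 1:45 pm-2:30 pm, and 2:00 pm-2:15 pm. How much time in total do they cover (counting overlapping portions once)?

3 h 45 min

Merged: 9:00 am–10:15 am, 11:30 am–1:15 pm, 1:45 pm–2:30 pm.
Lengths: 1 h 15 min + 1 h 45 min + 45 min = 3 h 45 min.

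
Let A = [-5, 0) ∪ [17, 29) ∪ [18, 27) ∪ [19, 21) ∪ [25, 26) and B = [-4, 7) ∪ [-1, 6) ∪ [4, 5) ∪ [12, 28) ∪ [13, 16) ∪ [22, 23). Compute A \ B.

[-5, -4) ∪ [28, 29)

First set merges to [-5, 0), [17, 29).
Second set merges to [-4, 7), [12, 28).
[-5, 0) with B removed leaves [-5, -4).
[17, 29) with B removed leaves [28, 29).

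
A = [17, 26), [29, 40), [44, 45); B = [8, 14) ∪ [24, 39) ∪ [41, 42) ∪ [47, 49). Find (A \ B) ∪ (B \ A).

[8, 14) ∪ [17, 24) ∪ [26, 29) ∪ [39, 40) ∪ [41, 42) ∪ [44, 45) ∪ [47, 49)

A but not B: [17, 24), [39, 40), [44, 45).
B but not A: [8, 14), [26, 29), [41, 42), [47, 49).
Combining gives A △ B.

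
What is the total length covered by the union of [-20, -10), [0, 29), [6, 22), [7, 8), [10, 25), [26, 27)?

39

Merged: [-20, -10), [0, 29).
Lengths: 10 + 29 = 39.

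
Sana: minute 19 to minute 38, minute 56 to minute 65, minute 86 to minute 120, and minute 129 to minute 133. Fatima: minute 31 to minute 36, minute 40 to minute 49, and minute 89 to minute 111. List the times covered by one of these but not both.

minute 19 to minute 31, minute 36 to minute 38, minute 40 to minute 49, minute 56 to minute 65, minute 86 to minute 89, minute 111 to minute 120, minute 129 to minute 133

A but not B: minute 19 to minute 31, minute 36 to minute 38, minute 56 to minute 65, minute 86 to minute 89, minute 111 to minute 120, minute 129 to minute 133.
B but not A: minute 40 to minute 49.
Combining gives A △ B.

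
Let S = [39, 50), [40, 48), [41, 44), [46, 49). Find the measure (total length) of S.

11

Merged: [39, 50).
Length: 11.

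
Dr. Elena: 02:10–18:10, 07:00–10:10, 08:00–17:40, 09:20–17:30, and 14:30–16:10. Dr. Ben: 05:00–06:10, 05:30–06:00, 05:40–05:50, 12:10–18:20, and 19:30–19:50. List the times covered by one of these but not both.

02:10–05:00, 06:10–12:10, 18:10–18:20, 19:30–19:50

First set merges to 02:10–18:10.
Second set merges to 05:00–06:10, 12:10–18:20, 19:30–19:50.
Only in the first: 02:10–05:00, 06:10–12:10.
Only in the second: 18:10–18:20, 19:30–19:50.
Together these are the periods covered by exactly one.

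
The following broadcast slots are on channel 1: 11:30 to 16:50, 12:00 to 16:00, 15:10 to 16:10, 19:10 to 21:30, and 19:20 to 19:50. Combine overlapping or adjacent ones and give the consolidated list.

11:30-16:50, 19:10-21:30

12:00-16:00 overlaps/touches 11:30-16:50 → extend to 11:30-16:50.
15:10-16:10 overlaps/touches 11:30-16:50 → extend to 11:30-16:50.
19:10-21:30 is disjoint → start new block.
19:20-19:50 overlaps/touches 19:10-21:30 → extend to 19:10-21:30.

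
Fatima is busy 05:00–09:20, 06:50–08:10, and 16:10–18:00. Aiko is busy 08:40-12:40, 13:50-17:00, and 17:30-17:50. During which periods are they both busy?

08:40–09:20, 16:10–17:00, 17:30–17:50

Merge the first list: 05:00–09:20, 16:10–18:00.
05:00–09:20 ∩ B → 08:40–09:20.
16:10–18:00 ∩ B → 16:10–17:00, 17:30–17:50.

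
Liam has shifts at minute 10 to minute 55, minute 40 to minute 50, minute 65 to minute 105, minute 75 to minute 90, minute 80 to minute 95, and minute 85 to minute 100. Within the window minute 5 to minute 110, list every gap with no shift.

minute 5 to minute 10, minute 55 to minute 65, minute 105 to minute 110

The merged coverage is minute 10 to minute 55, minute 65 to minute 105.
Uncovered inside minute 5 to minute 110: minute 5 to minute 10, minute 55 to minute 65, minute 105 to minute 110.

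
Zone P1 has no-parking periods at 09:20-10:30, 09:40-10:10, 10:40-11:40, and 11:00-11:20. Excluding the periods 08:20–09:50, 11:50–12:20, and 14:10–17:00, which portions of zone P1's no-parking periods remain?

09:50–10:30, 10:40–11:40

First set merges to 09:20–10:30, 10:40–11:40.
09:20–10:30 with B removed leaves 09:50–10:30.
10:40–11:40 is untouched.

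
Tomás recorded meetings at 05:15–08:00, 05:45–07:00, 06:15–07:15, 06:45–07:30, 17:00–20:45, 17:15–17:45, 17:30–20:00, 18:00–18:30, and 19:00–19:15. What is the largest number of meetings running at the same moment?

4

At 06:45, 4 of the intervals are simultaneously active.
No point has more.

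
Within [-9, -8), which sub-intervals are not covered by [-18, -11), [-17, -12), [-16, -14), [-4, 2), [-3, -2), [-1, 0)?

[-9, -8)

After merging, the occupied span is [-18, -11), [-4, 2).
Uncovered inside [-9, -8): [-9, -8).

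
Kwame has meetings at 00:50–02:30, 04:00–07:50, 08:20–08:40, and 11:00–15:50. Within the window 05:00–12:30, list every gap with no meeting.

The merged coverage is 00:50–02:30, 04:00–07:50, 08:20–08:40, 11:00–15:50.
Complement within 05:00–12:30: 07:50–08:20, 08:40–11:00.

07:50–08:20, 08:40–11:00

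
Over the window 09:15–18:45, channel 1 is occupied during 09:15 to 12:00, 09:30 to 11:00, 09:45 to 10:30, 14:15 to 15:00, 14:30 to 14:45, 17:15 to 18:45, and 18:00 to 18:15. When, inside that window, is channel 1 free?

12:00–14:15, 15:00–17:15

Covered (merged): 09:15–12:00, 14:15–15:00, 17:15–18:45.
Complement within 09:15–18:45: 12:00–14:15, 15:00–17:15.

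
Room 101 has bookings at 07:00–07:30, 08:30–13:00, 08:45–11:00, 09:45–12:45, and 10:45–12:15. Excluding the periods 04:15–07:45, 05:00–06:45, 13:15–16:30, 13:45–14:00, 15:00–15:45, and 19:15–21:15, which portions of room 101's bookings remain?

08:30–13:00

A, merged: 07:00–07:30, 08:30–13:00.
B, merged: 04:15–07:45, 13:15–16:30, 19:15–21:15.
07:00–07:30 lies entirely inside B → drops out.
08:30–13:00 is untouched.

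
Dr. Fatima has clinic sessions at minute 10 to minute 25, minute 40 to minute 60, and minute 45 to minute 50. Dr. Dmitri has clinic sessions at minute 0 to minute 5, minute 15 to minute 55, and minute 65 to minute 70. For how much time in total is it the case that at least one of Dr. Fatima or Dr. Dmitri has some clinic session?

60 minutes

A, merged: minute 10 to minute 25, minute 40 to minute 60.
A ∪ B = minute 0 to minute 5, minute 10 to minute 60, minute 65 to minute 70.
Total: 5 minutes + 50 minutes + 5 minutes = 60 minutes.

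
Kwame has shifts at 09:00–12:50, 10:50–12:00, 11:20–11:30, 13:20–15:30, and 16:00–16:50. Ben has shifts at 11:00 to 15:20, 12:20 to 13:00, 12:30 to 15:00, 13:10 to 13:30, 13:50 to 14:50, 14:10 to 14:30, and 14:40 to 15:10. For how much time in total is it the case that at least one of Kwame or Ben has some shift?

7 h 20 min

A, merged: 09:00–12:50, 13:20–15:30, 16:00–16:50.
B, merged: 11:00–15:20.
A ∪ B = 09:00–15:30, 16:00–16:50.
Total: 6 h 30 min + 50 min = 7 h 20 min.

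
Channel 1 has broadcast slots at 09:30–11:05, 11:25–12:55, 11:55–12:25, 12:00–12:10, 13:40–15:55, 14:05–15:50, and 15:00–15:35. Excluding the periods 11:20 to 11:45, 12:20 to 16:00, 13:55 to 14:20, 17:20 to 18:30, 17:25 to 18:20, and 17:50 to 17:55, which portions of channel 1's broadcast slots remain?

09:30–11:05, 11:45–12:20

A, merged: 09:30–11:05, 11:25–12:55, 13:40–15:55.
B, merged: 11:20–11:45, 12:20–16:00, 17:20–18:30.
09:30–11:05: nothing removed.
11:25–12:55 \ B = 11:45–12:20.
13:40–15:55: entirely removed.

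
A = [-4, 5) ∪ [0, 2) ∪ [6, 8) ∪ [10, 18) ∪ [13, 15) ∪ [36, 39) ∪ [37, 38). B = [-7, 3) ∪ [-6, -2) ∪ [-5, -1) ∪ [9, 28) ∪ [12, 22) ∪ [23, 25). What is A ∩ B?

First set merges to [-4, 5), [6, 8), [10, 18), [36, 39).
Second set merges to [-7, 3), [9, 28).
[-4, 5) meets the second set on [-4, 3).
[6, 8): no overlap with the second set.
[10, 18) meets the second set on [10, 18).
[36, 39): no overlap with the second set.

[-4, 3) ∪ [10, 18)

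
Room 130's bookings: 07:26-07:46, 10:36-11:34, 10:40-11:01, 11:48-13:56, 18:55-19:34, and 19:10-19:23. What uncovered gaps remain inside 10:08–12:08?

Covered (merged): 07:26-07:46, 10:36-11:34, 11:48-13:56, 18:55-19:34.
Complement within 10:08-12:08: 10:08-10:36, 11:34-11:48.

10:08-10:36, 11:34-11:48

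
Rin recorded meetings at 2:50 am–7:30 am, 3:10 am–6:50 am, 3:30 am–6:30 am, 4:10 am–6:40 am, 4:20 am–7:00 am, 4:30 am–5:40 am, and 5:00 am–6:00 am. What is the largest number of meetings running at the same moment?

Walk the sorted start/end points keeping a running depth.
The depth first hits 7 at 5:00 am.

7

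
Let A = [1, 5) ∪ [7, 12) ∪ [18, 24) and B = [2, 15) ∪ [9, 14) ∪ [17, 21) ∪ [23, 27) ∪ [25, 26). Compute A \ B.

[1, 2) ∪ [21, 23)

Second set merges to [2, 15), [17, 21), [23, 27).
[1, 5) with B removed leaves [1, 2).
[7, 12) lies entirely inside B → drops out.
[18, 24) with B removed leaves [21, 23).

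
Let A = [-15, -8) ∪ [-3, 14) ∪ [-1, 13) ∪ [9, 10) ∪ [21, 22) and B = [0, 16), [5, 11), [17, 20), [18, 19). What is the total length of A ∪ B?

First set merges to [-15, -8), [-3, 14), [21, 22).
Second set merges to [0, 16), [17, 20).
A ∪ B = [-15, -8), [-3, 16), [17, 20), [21, 22).
Total: 7 + 19 + 3 + 1 = 30.

30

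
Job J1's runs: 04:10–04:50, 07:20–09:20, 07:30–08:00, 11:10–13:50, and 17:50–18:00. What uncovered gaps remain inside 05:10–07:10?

05:10–07:10

After merging, the occupied span is 04:10–04:50, 07:20–09:20, 11:10–13:50, 17:50–18:00.
Gaps within 05:10–07:10: 05:10–07:10.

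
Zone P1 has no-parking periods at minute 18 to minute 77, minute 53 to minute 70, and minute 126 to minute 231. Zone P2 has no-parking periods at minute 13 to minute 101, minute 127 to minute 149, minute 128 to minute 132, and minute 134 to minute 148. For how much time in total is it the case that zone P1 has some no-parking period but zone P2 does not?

Merge the first list: minute 18 to minute 77, minute 126 to minute 231.
Merge the second list: minute 13 to minute 101, minute 127 to minute 149.
A \ B = minute 126 to minute 127, minute 149 to minute 231.
Total: 1 minute + 82 minutes = 83 minutes.

83 minutes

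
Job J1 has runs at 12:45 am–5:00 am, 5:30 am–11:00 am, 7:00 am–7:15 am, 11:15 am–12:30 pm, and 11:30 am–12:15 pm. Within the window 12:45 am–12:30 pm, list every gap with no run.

The merged coverage is 12:45 am–5:00 am, 5:30 am–11:00 am, 11:15 am–12:30 pm.
Uncovered inside 12:45 am–12:30 pm: 5:00 am–5:30 am, 11:00 am–11:15 am.

5:00 am–5:30 am, 11:00 am–11:15 am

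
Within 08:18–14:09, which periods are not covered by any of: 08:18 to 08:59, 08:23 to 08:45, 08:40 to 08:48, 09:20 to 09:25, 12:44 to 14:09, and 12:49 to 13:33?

The merged coverage is 08:18–08:59, 09:20–09:25, 12:44–14:09.
Complement within 08:18–14:09: 08:59–09:20, 09:25–12:44.

08:59–09:20, 09:25–12:44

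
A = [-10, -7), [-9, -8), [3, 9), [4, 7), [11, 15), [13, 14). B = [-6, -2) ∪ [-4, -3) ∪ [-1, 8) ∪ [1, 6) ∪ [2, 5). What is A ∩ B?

First set merges to [-10, -7), [3, 9), [11, 15).
Second set merges to [-6, -2), [-1, 8).
[-10, -7) meets no B interval.
[3, 9) ∩ B → [3, 8).
[11, 15) meets no B interval.

[3, 8)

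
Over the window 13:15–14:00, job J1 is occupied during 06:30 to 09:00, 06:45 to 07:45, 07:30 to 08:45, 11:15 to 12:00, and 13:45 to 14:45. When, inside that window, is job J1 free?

Covered (merged): 06:30–09:00, 11:15–12:00, 13:45–14:45.
Uncovered inside 13:15–14:00: 13:15–13:45.

13:15–13:45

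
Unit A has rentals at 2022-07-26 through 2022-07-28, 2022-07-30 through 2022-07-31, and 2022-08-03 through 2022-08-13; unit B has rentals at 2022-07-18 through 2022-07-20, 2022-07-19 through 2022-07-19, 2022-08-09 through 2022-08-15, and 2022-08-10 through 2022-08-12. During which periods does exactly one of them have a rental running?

B, merged: 2022-07-18 through 2022-07-20, 2022-08-09 through 2022-08-15.
A \ B = 2022-07-26 through 2022-07-28, 2022-07-30 through 2022-07-31, 2022-08-03 through 2022-08-08.
B \ A = 2022-07-18 through 2022-07-20, 2022-08-14 through 2022-08-15.
Union of the two gives the symmetric difference.

2022-07-18 through 2022-07-20, 2022-07-26 through 2022-07-28, 2022-07-30 through 2022-07-31, 2022-08-03 through 2022-08-08, 2022-08-14 through 2022-08-15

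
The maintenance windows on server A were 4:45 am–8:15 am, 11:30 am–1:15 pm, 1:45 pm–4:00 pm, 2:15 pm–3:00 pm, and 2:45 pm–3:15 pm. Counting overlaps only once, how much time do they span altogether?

Merged: 4:45 am–8:15 am, 11:30 am–1:15 pm, 1:45 pm–4:00 pm.
Lengths: 3 h 30 min + 1 h 45 min + 2 h 15 min = 7 h 30 min.

7 h 30 min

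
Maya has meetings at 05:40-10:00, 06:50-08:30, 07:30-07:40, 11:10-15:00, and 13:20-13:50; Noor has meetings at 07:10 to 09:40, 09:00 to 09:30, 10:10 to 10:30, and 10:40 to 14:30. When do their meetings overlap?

07:10–09:40, 11:10–14:30

Merge the first list: 05:40–10:00, 11:10–15:00.
Merge the second list: 07:10–09:40, 10:10–10:30, 10:40–14:30.
05:40–10:00 overlaps B on 07:10–09:40.
11:10–15:00 overlaps B on 11:10–14:30.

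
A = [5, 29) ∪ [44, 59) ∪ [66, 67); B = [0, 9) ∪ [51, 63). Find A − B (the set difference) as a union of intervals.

[5, 29) with B removed leaves [9, 29).
[44, 59) with B removed leaves [44, 51).
[66, 67) is untouched.

[9, 29) ∪ [44, 51) ∪ [66, 67)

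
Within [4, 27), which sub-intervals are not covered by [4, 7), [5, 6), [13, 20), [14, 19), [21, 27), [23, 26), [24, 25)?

Covered (merged): [4, 7), [13, 20), [21, 27).
Gaps within [4, 27): [7, 13), [20, 21).

[7, 13) ∪ [20, 21)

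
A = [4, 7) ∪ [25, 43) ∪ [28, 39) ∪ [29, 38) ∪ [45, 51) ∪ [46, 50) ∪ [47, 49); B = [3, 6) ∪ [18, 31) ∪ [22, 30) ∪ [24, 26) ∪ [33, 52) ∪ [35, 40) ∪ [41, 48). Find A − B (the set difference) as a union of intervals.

[6, 7) ∪ [31, 33)

Merge the first list: [4, 7), [25, 43), [45, 51).
Merge the second list: [3, 6), [18, 31), [33, 52).
[4, 7) with B removed leaves [6, 7).
[25, 43) with B removed leaves [31, 33).
[45, 51) lies entirely inside B → drops out.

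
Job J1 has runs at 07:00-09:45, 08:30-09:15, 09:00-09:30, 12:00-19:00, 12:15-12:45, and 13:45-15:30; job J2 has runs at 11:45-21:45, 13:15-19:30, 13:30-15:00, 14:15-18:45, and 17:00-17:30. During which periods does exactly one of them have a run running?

07:00–09:45, 11:45–12:00, 19:00–21:45

Merge the first list: 07:00–09:45, 12:00–19:00.
Merge the second list: 11:45–21:45.
Only in the first: 07:00–09:45.
Only in the second: 11:45–12:00, 19:00–21:45.
Together these are the periods covered by exactly one.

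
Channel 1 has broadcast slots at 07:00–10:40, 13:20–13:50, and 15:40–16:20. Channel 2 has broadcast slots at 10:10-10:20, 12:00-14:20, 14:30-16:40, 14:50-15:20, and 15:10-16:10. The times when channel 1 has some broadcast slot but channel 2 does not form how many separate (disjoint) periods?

Second set merges to 10:10–10:20, 12:00–14:20, 14:30–16:40.
A \ B = 07:00–10:10, 10:20–10:40.
That is 2 disjoint pieces.

2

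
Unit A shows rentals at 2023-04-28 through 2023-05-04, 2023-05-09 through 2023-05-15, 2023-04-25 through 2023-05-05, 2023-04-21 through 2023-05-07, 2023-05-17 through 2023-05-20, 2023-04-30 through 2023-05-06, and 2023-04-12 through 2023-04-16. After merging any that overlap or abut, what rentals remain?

2023-04-12 through 2023-04-16, 2023-04-21 through 2023-05-07, 2023-05-09 through 2023-05-15, 2023-05-17 through 2023-05-20

Sort by start: 2023-04-12 through 2023-04-16, 2023-04-21 through 2023-05-07, 2023-04-25 through 2023-05-05, 2023-04-28 through 2023-05-04, 2023-04-30 through 2023-05-06, 2023-05-09 through 2023-05-15, 2023-05-17 through 2023-05-20.
2023-04-21 through 2023-05-07 is disjoint → start new block.
2023-04-25 through 2023-05-05 overlaps/touches 2023-04-21 through 2023-05-07 → extend to 2023-04-21 through 2023-05-07.
2023-04-28 through 2023-05-04 overlaps/touches 2023-04-21 through 2023-05-07 → extend to 2023-04-21 through 2023-05-07.
2023-04-30 through 2023-05-06 overlaps/touches 2023-04-21 through 2023-05-07 → extend to 2023-04-21 through 2023-05-07.
2023-05-09 through 2023-05-15 is disjoint → start new block.
2023-05-17 through 2023-05-20 is disjoint → start new block.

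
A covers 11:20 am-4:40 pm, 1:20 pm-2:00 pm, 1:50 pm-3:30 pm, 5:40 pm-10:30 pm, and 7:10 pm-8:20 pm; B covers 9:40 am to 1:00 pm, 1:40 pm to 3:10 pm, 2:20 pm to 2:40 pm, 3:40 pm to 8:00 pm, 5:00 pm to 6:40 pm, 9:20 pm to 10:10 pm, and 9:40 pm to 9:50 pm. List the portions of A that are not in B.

First set merges to 11:20 am–4:40 pm, 5:40 pm–10:30 pm.
Second set merges to 9:40 am–1:00 pm, 1:40 pm–3:10 pm, 3:40 pm–8:00 pm, 9:20 pm–10:10 pm.
11:20 am–4:40 pm minus B → 1:00 pm–1:40 pm, 3:10 pm–3:40 pm.
5:40 pm–10:30 pm minus B → 8:00 pm–9:20 pm, 10:10 pm–10:30 pm.

1:00 pm–1:40 pm, 3:10 pm–3:40 pm, 8:00 pm–9:20 pm, 10:10 pm–10:30 pm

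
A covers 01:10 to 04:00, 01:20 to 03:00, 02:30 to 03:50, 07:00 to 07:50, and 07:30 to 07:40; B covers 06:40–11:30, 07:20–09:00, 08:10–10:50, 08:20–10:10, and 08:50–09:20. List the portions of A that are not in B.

01:10–04:00

Merge the first list: 01:10–04:00, 07:00–07:50.
Merge the second list: 06:40–11:30.
01:10–04:00: no B overlap → unchanged.
07:00–07:50: fully covered by B → removed.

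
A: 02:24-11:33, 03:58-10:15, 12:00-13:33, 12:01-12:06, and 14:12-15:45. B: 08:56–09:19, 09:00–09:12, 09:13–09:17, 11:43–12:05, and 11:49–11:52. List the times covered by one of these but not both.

Merge the first list: 02:24–11:33, 12:00–13:33, 14:12–15:45.
Merge the second list: 08:56–09:19, 11:43–12:05.
A \ B = 02:24–08:56, 09:19–11:33, 12:05–13:33, 14:12–15:45.
B \ A = 11:43–12:00.
Union of the two gives the symmetric difference.

02:24–08:56, 09:19–11:33, 11:43–12:00, 12:05–13:33, 14:12–15:45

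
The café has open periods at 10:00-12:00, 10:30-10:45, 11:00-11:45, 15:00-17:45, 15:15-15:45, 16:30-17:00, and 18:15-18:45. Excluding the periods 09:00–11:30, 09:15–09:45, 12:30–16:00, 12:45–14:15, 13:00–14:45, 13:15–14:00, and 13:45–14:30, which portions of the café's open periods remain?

Merge the first list: 10:00–12:00, 15:00–17:45, 18:15–18:45.
Merge the second list: 09:00–11:30, 12:30–16:00.
10:00–12:00 with B removed leaves 11:30–12:00.
15:00–17:45 with B removed leaves 16:00–17:45.
18:15–18:45 is untouched.

11:30–12:00, 16:00–17:45, 18:15–18:45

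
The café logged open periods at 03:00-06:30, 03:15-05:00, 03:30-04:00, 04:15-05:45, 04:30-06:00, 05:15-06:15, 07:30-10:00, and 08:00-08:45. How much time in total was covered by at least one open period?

Merged: 03:00–06:30, 07:30–10:00.
Lengths: 3 h 30 min + 2 h 30 min = 6 h.

6 h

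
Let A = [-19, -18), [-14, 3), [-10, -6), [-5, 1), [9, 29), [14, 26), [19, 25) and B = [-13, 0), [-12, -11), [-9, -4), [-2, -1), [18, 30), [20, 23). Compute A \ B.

A, merged: [-19, -18), [-14, 3), [9, 29).
B, merged: [-13, 0), [18, 30).
[-19, -18): no B overlap → unchanged.
[-14, 3) minus B → [-14, -13), [0, 3).
[9, 29) minus B → [9, 18).

[-19, -18) ∪ [-14, -13) ∪ [0, 3) ∪ [9, 18)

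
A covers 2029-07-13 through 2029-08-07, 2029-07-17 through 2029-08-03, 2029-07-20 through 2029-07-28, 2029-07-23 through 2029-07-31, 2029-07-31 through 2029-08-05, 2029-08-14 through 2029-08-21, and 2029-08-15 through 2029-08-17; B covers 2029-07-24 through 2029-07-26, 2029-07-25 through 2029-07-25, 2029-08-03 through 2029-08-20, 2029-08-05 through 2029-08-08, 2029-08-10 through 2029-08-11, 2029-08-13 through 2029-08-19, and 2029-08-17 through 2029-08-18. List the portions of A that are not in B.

2029-07-13 through 2029-07-23, 2029-07-27 through 2029-08-02, 2029-08-21 through 2029-08-21

First set merges to 2029-07-13 through 2029-08-07, 2029-08-14 through 2029-08-21.
Second set merges to 2029-07-24 through 2029-07-26, 2029-08-03 through 2029-08-20.
2029-07-13 through 2029-08-07 with B removed leaves 2029-07-13 through 2029-07-23, 2029-07-27 through 2029-08-02.
2029-08-14 through 2029-08-21 with B removed leaves 2029-08-21 through 2029-08-21.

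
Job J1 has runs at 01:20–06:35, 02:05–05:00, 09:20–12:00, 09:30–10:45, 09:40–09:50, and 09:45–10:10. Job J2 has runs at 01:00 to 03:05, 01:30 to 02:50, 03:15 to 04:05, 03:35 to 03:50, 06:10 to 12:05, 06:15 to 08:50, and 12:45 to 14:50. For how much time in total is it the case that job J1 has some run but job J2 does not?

A, merged: 01:20–06:35, 09:20–12:00.
B, merged: 01:00–03:05, 03:15–04:05, 06:10–12:05, 12:45–14:50.
A \ B = 03:05–03:15, 04:05–06:10.
Total: 10 min + 2 h 5 min = 2 h 15 min.

2 h 15 min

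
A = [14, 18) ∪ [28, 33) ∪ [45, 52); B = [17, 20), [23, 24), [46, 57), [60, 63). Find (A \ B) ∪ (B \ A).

A \ B = [14, 17), [28, 33), [45, 46).
B \ A = [18, 20), [23, 24), [52, 57), [60, 63).
Union of the two gives the symmetric difference.

[14, 17) ∪ [18, 20) ∪ [23, 24) ∪ [28, 33) ∪ [45, 46) ∪ [52, 57) ∪ [60, 63)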